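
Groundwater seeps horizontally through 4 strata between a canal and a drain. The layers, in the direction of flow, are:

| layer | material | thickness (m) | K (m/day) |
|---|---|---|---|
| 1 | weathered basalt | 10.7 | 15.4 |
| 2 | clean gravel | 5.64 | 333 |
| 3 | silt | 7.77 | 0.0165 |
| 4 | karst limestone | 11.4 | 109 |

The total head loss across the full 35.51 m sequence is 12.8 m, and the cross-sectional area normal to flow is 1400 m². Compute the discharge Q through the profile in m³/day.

Flow is perpendicular to layering, so the layers act in series and the equivalent K is the thickness-weighted harmonic mean.
Total thickness L = 10.7 + 5.64 + 7.77 + 11.4 = 35.51 m.
Σ(b_i/K_i) = 10.7/15.4 + 5.64/333 + 7.77/0.0165 + 11.4/109 = 471.7 d.
K_eq = L / Σ(b_i/K_i) = 35.51 / 471.7 = 0.07528 m/day.
Q = K_eq · A · (Δh/L) = 0.07528 × 1400 × (12.8/35.51) = 37.99 m³/day.

38.0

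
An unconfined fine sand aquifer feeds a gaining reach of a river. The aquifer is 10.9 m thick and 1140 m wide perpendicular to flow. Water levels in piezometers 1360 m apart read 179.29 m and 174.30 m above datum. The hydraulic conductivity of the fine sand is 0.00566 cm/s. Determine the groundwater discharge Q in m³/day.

Convert K: 0.00566 cm/s × 864 = 4.890 m/day.
Cross-sectional area A = 1140 × 10.9 = 12426 m².
Hydraulic gradient i = (179.29 − 174.30) / 1360 = 4.99 / 1360 = 0.003669.
Darcy's law: Q = K · A · i = 4.890 × 12426 × 0.003669 = 223.0 m³/day.

223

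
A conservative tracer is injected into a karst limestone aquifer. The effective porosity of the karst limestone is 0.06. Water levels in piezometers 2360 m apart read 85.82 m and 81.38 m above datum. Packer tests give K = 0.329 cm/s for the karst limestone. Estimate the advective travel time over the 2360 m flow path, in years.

Convert K: 0.329 cm/s × 864 = 284.3 m/day.
Hydraulic gradient i = (85.82 − 81.38) / 2360 = 4.44 / 2360 = 0.001881.
Darcy flux q = K · i = 284.3 × 0.001881 = 0.5348 m/day.
Seepage velocity v = q / n_e = 0.5348 / 0.06 = 8.913 m/day.
Travel time t = L / v = 2360 / 8.913 = 264.8 days = 0.7249 years.

0.725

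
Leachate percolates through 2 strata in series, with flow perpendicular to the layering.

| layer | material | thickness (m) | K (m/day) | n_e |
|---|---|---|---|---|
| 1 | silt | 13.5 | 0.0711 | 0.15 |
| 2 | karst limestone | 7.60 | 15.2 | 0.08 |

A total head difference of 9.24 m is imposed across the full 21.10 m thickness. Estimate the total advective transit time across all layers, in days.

With flow normal to the layers, continuity requires the same specific discharge q through every layer.
Σ(b_i/K_i) = 13.5/0.0711 + 7.60/15.2 = 190.4 d.
q = Δh / Σ(b_i/K_i) = 9.24 / 190.4 = 0.04854 m/day.
In each layer the seepage velocity is v_i = q/n_i, so the layer transit time is t_i = b_i·n_i / q:
  layer 1 (silt): t_1 = 13.5 × 0.15 / 0.04854 = 41.72 d
  layer 2 (karst limestone): t_2 = 7.60 × 0.08 / 0.04854 = 12.53 d
Total t = Σ t_i = 54.25 days.

54.2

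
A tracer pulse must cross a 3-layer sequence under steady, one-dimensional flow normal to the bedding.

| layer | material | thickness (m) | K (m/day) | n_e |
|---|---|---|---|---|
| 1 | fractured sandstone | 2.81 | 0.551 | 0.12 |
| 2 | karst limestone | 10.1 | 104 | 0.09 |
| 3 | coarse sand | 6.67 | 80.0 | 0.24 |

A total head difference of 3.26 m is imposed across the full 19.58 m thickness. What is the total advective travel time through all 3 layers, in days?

4.61

With flow normal to the layers, continuity requires the same specific discharge q through every layer.
Σ(b_i/K_i) = 2.81/0.551 + 10.1/104 + 6.67/80.0 = 5.280 d.
q = Δh / Σ(b_i/K_i) = 3.26 / 5.280 = 0.6174 m/day.
In each layer the seepage velocity is v_i = q/n_i, so the layer transit time is t_i = b_i·n_i / q:
  layer 1 (fractured sandstone): t_1 = 2.81 × 0.12 / 0.6174 = 0.5462 d
  layer 2 (karst limestone): t_2 = 10.1 × 0.09 / 0.6174 = 1.472 d
  layer 3 (coarse sand): t_3 = 6.67 × 0.24 / 0.6174 = 2.593 d
Total t = Σ t_i = 4.611 days.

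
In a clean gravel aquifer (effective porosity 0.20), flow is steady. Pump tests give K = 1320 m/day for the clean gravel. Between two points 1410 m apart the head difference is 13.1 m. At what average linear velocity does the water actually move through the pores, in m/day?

61.3

Hydraulic gradient i = Δh / L = 13.1 / 1410 = 0.009291.
Darcy flux q = K · i = 1320 × 0.009291 = 12.26 m/day.
Seepage velocity v = q / n_e = 12.26 / 0.20 = 61.32 m/day.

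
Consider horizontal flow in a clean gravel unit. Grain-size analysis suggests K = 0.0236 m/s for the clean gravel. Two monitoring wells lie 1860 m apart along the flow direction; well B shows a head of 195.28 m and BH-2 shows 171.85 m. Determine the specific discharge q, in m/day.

Convert K: 0.0236 m/s × 86400 = 2039 m/day.
Hydraulic gradient i = (195.28 − 171.85) / 1860 = 23.43 / 1860 = 0.01260.
Specific discharge q = K · i = 2039 × 0.01260 = 25.69 m/day.

25.7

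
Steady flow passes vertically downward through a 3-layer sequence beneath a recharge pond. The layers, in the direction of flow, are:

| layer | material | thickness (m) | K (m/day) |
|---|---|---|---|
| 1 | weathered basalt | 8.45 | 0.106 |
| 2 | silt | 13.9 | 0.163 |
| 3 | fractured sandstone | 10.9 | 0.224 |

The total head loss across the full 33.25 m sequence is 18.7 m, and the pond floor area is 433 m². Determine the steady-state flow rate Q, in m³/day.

37.9

Flow is perpendicular to layering, so the layers act in series and the equivalent K is the thickness-weighted harmonic mean.
Total thickness L = 8.45 + 13.9 + 10.9 = 33.25 m.
Σ(b_i/K_i) = 8.45/0.106 + 13.9/0.163 + 10.9/0.224 = 213.7 d.
K_eq = L / Σ(b_i/K_i) = 33.25 / 213.7 = 0.1556 m/day.
Q = K_eq · A · (Δh/L) = 0.1556 × 433 × (18.7/33.25) = 37.90 m³/day.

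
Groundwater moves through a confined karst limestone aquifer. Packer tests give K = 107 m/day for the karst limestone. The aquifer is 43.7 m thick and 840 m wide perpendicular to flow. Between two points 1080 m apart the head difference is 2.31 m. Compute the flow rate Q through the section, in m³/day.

8400

Cross-sectional area A = 840 × 43.7 = 36708 m².
Hydraulic gradient i = Δh / L = 2.31 / 1080 = 0.002139.
Darcy's law: Q = K · A · i = 107.0 × 36708 × 0.002139 = 8401 m³/day.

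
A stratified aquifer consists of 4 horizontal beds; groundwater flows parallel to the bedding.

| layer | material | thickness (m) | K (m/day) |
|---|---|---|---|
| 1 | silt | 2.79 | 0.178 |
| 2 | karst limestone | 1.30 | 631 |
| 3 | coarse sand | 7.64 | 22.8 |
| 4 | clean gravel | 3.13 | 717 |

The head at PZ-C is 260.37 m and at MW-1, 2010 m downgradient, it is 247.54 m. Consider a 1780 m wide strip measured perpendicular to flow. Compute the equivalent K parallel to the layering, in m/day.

218

Flow is parallel to layering, so each bed carries its own Darcy discharge and the transmissivities add.
Σ(K_i·b_i) = 0.178×2.79 + 631×1.30 + 22.8×7.64 + 717×3.13 = 3239 m²/day.
Total thickness b = 14.86 m, so K_eq = Σ(K_i·b_i)/b = 218.0 m/day.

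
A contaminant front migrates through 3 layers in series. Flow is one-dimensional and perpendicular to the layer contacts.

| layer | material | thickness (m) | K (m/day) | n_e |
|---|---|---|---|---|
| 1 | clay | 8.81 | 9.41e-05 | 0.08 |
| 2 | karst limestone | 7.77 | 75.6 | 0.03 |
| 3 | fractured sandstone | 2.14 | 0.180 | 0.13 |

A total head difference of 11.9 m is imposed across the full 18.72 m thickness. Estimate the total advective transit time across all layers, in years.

With flow normal to the layers, continuity requires the same specific discharge q through every layer.
Σ(b_i/K_i) = 8.81/9.41e-05 + 7.77/75.6 + 2.14/0.180 = 93636 d.
q = Δh / Σ(b_i/K_i) = 11.9 / 93636 = 0.0001271 m/day.
In each layer the seepage velocity is v_i = q/n_i, so the layer transit time is t_i = b_i·n_i / q:
  layer 1 (clay): t_1 = 8.81 × 0.08 / 0.0001271 = 5546 d
  layer 2 (karst limestone): t_2 = 7.77 × 0.03 / 0.0001271 = 1834 d
  layer 3 (fractured sandstone): t_3 = 2.14 × 0.13 / 0.0001271 = 2189 d
Total t = Σ t_i = 9569 days = 26.20 years.

26.2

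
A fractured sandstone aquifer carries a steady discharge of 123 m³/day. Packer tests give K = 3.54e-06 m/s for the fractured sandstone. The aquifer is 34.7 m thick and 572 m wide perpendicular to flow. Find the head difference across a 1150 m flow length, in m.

23.3

Convert K: 3.54e-06 m/s × 86400 = 0.3059 m/day.
Cross-sectional area A = 572 × 34.7 = 19848 m².
From Q = K·A·i, i = Q / (K·A) = 123 / (0.3059 × 19848) = 0.02026.
Head loss Δh = i · L = 0.02026 × 1150 = 23.30 m.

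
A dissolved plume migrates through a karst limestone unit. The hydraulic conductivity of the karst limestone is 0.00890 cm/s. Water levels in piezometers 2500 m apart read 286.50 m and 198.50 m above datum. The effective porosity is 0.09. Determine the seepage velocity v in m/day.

Convert K: 0.00890 cm/s × 864 = 7.690 m/day.
Hydraulic gradient i = (286.50 − 198.50) / 2500 = 88 / 2500 = 0.03520.
Darcy flux q = K · i = 7.690 × 0.03520 = 0.2707 m/day.
Seepage velocity v = q / n_e = 0.2707 / 0.09 = 3.007 m/day.

3.01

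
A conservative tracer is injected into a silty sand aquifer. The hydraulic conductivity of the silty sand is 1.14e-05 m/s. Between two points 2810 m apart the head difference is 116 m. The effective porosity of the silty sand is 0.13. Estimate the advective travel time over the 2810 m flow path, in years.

Convert K: 1.14e-05 m/s × 86400 = 0.9850 m/day.
Hydraulic gradient i = Δh / L = 116 / 2810 = 0.04128.
Darcy flux q = K · i = 0.9850 × 0.04128 = 0.04066 m/day.
Seepage velocity v = q / n_e = 0.04066 / 0.13 = 0.3128 m/day.
Travel time t = L / v = 2810 / 0.3128 = 8984 days = 24.60 years.

24.6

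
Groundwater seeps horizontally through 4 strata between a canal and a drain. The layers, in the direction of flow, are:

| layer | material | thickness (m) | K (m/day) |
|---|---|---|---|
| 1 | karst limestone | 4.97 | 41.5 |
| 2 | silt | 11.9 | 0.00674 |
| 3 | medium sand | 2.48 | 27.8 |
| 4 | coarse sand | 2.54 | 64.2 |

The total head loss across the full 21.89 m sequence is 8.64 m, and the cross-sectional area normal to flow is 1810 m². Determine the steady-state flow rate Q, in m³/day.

Flow is perpendicular to layering, so the layers act in series and the equivalent K is the thickness-weighted harmonic mean.
Total thickness L = 4.97 + 11.9 + 2.48 + 2.54 = 21.89 m.
Σ(b_i/K_i) = 4.97/41.5 + 11.9/0.00674 + 2.48/27.8 + 2.54/64.2 = 1766 d.
K_eq = L / Σ(b_i/K_i) = 21.89 / 1766 = 0.01240 m/day.
Q = K_eq · A · (Δh/L) = 0.01240 × 1810 × (8.64/21.89) = 8.856 m³/day.

8.86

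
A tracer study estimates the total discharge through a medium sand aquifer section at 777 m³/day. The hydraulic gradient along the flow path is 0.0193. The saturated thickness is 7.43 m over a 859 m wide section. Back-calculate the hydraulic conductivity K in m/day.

Cross-sectional area A = 859 × 7.43 = 6382 m².
Hydraulic gradient i = 0.0193.
From Q = K·A·i, K = Q / (A·i) = 777 / (6382 × 0.01930) = 6.308 m/day.

6.31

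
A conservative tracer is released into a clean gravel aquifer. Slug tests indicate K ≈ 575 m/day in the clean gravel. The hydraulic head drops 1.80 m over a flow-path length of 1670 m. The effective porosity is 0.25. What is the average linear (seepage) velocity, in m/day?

2.48

Hydraulic gradient i = Δh / L = 1.80 / 1670 = 0.001078.
Darcy flux q = K · i = 575.0 × 0.001078 = 0.6198 m/day.
Seepage velocity v = q / n_e = 0.6198 / 0.25 = 2.479 m/day.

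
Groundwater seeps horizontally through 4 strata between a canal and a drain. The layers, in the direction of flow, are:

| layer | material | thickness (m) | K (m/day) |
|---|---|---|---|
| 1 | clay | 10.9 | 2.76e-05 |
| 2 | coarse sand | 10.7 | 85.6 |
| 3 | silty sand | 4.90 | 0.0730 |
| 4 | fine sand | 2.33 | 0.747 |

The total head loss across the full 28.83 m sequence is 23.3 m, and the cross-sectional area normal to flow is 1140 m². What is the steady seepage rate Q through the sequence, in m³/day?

Flow is perpendicular to layering, so the layers act in series and the equivalent K is the thickness-weighted harmonic mean.
Total thickness L = 10.9 + 10.7 + 4.90 + 2.33 = 28.83 m.
Σ(b_i/K_i) = 10.9/2.76e-05 + 10.7/85.6 + 4.90/0.0730 + 2.33/0.747 = 3.950e+05 d.
K_eq = L / Σ(b_i/K_i) = 28.83 / 3.950e+05 = 7.299e-05 m/day.
Q = K_eq · A · (Δh/L) = 7.299e-05 × 1140 × (23.3/28.83) = 0.06725 m³/day.

0.0672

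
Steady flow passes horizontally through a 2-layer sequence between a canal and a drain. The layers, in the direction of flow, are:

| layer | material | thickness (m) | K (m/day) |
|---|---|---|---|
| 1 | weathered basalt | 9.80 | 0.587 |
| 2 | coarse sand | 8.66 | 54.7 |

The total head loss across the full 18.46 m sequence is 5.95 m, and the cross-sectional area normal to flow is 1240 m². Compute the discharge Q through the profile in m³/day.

438

Flow is perpendicular to layering, so the layers act in series and the equivalent K is the thickness-weighted harmonic mean.
Total thickness L = 9.80 + 8.66 = 18.46 m.
Σ(b_i/K_i) = 9.80/0.587 + 8.66/54.7 = 16.85 d.
K_eq = L / Σ(b_i/K_i) = 18.46 / 16.85 = 1.095 m/day.
Q = K_eq · A · (Δh/L) = 1.095 × 1240 × (5.95/18.46) = 437.8 m³/day.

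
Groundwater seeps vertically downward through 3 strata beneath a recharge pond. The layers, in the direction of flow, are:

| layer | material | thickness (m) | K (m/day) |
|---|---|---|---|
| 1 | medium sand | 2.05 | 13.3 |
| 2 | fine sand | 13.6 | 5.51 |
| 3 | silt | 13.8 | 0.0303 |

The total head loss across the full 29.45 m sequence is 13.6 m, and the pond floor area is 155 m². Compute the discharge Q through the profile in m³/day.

Flow is perpendicular to layering, so the layers act in series and the equivalent K is the thickness-weighted harmonic mean.
Total thickness L = 2.05 + 13.6 + 13.8 = 29.45 m.
Σ(b_i/K_i) = 2.05/13.3 + 13.6/5.51 + 13.8/0.0303 = 458.1 d.
K_eq = L / Σ(b_i/K_i) = 29.45 / 458.1 = 0.06429 m/day.
Q = K_eq · A · (Δh/L) = 0.06429 × 155 × (13.6/29.45) = 4.602 m³/day.

4.60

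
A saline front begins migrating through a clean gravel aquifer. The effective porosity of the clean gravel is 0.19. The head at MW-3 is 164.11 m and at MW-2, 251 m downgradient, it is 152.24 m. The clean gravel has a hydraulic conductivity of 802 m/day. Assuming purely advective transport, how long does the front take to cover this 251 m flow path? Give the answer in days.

Hydraulic gradient i = (164.11 − 152.24) / 251 = 11.87 / 251 = 0.04729.
Darcy flux q = K · i = 802.0 × 0.04729 = 37.93 m/day.
Seepage velocity v = q / n_e = 37.93 / 0.19 = 199.6 m/day.
Travel time t = L / v = 251 / 199.6 = 1.257 days.

1.26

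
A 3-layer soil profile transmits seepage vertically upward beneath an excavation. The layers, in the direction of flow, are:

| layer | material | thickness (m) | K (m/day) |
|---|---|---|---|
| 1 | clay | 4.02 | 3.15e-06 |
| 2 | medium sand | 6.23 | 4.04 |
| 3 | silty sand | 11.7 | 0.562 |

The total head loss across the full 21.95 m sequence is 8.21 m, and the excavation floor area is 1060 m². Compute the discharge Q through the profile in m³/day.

Flow is perpendicular to layering, so the layers act in series and the equivalent K is the thickness-weighted harmonic mean.
Total thickness L = 4.02 + 6.23 + 11.7 = 21.95 m.
Σ(b_i/K_i) = 4.02/3.15e-06 + 6.23/4.04 + 11.7/0.562 = 1.276e+06 d.
K_eq = L / Σ(b_i/K_i) = 21.95 / 1.276e+06 = 1.720e-05 m/day.
Q = K_eq · A · (Δh/L) = 1.720e-05 × 1060 × (8.21/21.95) = 0.006819 m³/day.

0.00682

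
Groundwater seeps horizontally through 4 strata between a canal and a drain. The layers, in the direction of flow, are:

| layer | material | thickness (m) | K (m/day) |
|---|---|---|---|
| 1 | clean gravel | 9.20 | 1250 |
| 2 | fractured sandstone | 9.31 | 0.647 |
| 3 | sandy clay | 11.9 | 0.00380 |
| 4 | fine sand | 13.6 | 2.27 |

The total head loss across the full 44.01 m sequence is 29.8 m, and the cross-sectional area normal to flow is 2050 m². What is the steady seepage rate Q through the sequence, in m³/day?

Flow is perpendicular to layering, so the layers act in series and the equivalent K is the thickness-weighted harmonic mean.
Total thickness L = 9.20 + 9.31 + 11.9 + 13.6 = 44.01 m.
Σ(b_i/K_i) = 9.20/1250 + 9.31/0.647 + 11.9/0.00380 + 13.6/2.27 = 3152 d.
K_eq = L / Σ(b_i/K_i) = 44.01 / 3152 = 0.01396 m/day.
Q = K_eq · A · (Δh/L) = 0.01396 × 2050 × (29.8/44.01) = 19.38 m³/day.

19.4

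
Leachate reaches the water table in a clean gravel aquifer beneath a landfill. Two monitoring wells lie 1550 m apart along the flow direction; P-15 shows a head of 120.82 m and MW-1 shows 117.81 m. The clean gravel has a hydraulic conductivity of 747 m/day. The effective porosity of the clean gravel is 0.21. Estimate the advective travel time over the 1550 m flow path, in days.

224

Hydraulic gradient i = (120.82 − 117.81) / 1550 = 3.01 / 1550 = 0.001942.
Darcy flux q = K · i = 747.0 × 0.001942 = 1.451 m/day.
Seepage velocity v = q / n_e = 1.451 / 0.21 = 6.908 m/day.
Travel time t = L / v = 1550 / 6.908 = 224.4 days.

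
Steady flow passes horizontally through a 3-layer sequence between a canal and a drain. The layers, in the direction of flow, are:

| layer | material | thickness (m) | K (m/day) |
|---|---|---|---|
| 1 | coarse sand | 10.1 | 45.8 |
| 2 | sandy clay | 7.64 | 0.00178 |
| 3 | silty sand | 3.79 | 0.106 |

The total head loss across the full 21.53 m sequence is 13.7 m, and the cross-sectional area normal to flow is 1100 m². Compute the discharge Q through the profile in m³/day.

3.48

Flow is perpendicular to layering, so the layers act in series and the equivalent K is the thickness-weighted harmonic mean.
Total thickness L = 10.1 + 7.64 + 3.79 = 21.53 m.
Σ(b_i/K_i) = 10.1/45.8 + 7.64/0.00178 + 3.79/0.106 = 4328 d.
K_eq = L / Σ(b_i/K_i) = 21.53 / 4328 = 0.004974 m/day.
Q = K_eq · A · (Δh/L) = 0.004974 × 1100 × (13.7/21.53) = 3.482 m³/day.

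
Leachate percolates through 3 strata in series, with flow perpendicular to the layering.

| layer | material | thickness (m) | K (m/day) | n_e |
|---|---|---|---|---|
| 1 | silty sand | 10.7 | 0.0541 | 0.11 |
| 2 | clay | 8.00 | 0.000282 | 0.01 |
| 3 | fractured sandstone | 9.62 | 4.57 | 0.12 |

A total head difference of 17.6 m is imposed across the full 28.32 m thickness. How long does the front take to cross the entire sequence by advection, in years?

10.7

With flow normal to the layers, continuity requires the same specific discharge q through every layer.
Σ(b_i/K_i) = 10.7/0.0541 + 8.00/0.000282 + 9.62/4.57 = 28569 d.
q = Δh / Σ(b_i/K_i) = 17.6 / 28569 = 0.0006161 m/day.
In each layer the seepage velocity is v_i = q/n_i, so the layer transit time is t_i = b_i·n_i / q:
  layer 1 (silty sand): t_1 = 10.7 × 0.11 / 0.0006161 = 1911 d
  layer 2 (clay): t_2 = 8.00 × 0.01 / 0.0006161 = 129.9 d
  layer 3 (fractured sandstone): t_3 = 9.62 × 0.12 / 0.0006161 = 1874 d
Total t = Σ t_i = 3914 days = 10.72 years.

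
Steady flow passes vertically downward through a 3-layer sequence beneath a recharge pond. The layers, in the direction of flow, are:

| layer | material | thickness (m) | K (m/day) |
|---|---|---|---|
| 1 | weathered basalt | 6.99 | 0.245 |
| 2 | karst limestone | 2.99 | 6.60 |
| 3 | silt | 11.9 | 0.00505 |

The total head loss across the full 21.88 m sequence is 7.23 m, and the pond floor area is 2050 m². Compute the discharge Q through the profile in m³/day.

Flow is perpendicular to layering, so the layers act in series and the equivalent K is the thickness-weighted harmonic mean.
Total thickness L = 6.99 + 2.99 + 11.9 = 21.88 m.
Σ(b_i/K_i) = 6.99/0.245 + 2.99/6.60 + 11.9/0.00505 = 2385 d.
K_eq = L / Σ(b_i/K_i) = 21.88 / 2385 = 0.009172 m/day.
Q = K_eq · A · (Δh/L) = 0.009172 × 2050 × (7.23/21.88) = 6.213 m³/day.

6.21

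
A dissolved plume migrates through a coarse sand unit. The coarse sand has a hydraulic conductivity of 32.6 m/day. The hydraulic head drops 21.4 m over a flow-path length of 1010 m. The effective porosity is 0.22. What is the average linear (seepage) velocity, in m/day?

3.14

Hydraulic gradient i = Δh / L = 21.4 / 1010 = 0.02119.
Darcy flux q = K · i = 32.60 × 0.02119 = 0.6907 m/day.
Seepage velocity v = q / n_e = 0.6907 / 0.22 = 3.140 m/day.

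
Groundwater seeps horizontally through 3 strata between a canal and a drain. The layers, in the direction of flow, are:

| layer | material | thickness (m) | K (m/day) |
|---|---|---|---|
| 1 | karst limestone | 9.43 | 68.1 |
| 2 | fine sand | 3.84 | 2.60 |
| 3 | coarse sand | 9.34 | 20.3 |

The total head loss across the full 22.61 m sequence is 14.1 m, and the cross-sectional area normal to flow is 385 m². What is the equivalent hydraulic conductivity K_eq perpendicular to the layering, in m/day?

10.9

Flow is perpendicular to layering, so the layers act in series and the equivalent K is the thickness-weighted harmonic mean.
Total thickness L = 9.43 + 3.84 + 9.34 = 22.61 m.
Σ(b_i/K_i) = 9.43/68.1 + 3.84/2.60 + 9.34/20.3 = 2.075 d.
K_eq = L / Σ(b_i/K_i) = 22.61 / 2.075 = 10.89 m/day.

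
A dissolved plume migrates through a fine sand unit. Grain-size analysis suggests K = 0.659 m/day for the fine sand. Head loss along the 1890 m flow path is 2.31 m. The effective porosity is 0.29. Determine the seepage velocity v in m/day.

Hydraulic gradient i = Δh / L = 2.31 / 1890 = 0.001222.
Darcy flux q = K · i = 0.6590 × 0.001222 = 0.0008054 m/day.
Seepage velocity v = q / n_e = 0.0008054 / 0.29 = 0.002777 m/day.

0.00278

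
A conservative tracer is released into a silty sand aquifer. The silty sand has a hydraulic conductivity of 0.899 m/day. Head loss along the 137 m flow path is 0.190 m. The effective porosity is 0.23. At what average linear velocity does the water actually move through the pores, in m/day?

Hydraulic gradient i = Δh / L = 0.190 / 137 = 0.001387.
Darcy flux q = K · i = 0.8990 × 0.001387 = 0.001247 m/day.
Seepage velocity v = q / n_e = 0.001247 / 0.23 = 0.005421 m/day.

0.00542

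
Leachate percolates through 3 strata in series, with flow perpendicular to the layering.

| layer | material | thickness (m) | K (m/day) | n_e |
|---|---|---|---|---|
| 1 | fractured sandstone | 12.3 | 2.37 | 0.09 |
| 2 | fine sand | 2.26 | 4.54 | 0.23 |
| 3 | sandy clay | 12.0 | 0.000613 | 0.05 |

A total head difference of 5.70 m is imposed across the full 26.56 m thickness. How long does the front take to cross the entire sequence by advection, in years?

With flow normal to the layers, continuity requires the same specific discharge q through every layer.
Σ(b_i/K_i) = 12.3/2.37 + 2.26/4.54 + 12.0/0.000613 = 19582 d.
q = Δh / Σ(b_i/K_i) = 5.70 / 19582 = 0.0002911 m/day.
In each layer the seepage velocity is v_i = q/n_i, so the layer transit time is t_i = b_i·n_i / q:
  layer 1 (fractured sandstone): t_1 = 12.3 × 0.09 / 0.0002911 = 3803 d
  layer 2 (fine sand): t_2 = 2.26 × 0.23 / 0.0002911 = 1786 d
  layer 3 (sandy clay): t_3 = 12.0 × 0.05 / 0.0002911 = 2061 d
Total t = Σ t_i = 7650 days = 20.94 years.

20.9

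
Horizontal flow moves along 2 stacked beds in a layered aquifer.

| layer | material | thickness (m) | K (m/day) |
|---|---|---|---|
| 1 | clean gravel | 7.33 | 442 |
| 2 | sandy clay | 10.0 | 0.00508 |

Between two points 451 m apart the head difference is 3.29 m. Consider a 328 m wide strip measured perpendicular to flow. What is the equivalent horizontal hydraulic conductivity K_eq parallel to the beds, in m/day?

187

Flow is parallel to layering, so each bed carries its own Darcy discharge and the transmissivities add.
Σ(K_i·b_i) = 442×7.33 + 0.00508×10.0 = 3240 m²/day.
Total thickness b = 17.33 m, so K_eq = Σ(K_i·b_i)/b = 187.0 m/day.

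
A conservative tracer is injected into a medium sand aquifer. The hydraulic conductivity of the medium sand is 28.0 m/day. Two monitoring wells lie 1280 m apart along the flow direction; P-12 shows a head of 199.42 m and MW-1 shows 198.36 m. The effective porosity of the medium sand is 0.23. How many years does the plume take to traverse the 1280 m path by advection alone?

34.8

Hydraulic gradient i = (199.42 − 198.36) / 1280 = 1.06 / 1280 = 0.0008281.
Darcy flux q = K · i = 28.00 × 0.0008281 = 0.02319 m/day.
Seepage velocity v = q / n_e = 0.02319 / 0.23 = 0.1008 m/day.
Travel time t = L / v = 1280 / 0.1008 = 12696 days = 34.76 years.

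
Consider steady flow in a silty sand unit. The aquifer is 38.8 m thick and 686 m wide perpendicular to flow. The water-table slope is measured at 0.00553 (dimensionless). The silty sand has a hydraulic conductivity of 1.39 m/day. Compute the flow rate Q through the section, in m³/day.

205

Cross-sectional area A = 686 × 38.8 = 26617 m².
Hydraulic gradient i = 0.00553.
Darcy's law: Q = K · A · i = 1.390 × 26617 × 0.005530 = 204.6 m³/day.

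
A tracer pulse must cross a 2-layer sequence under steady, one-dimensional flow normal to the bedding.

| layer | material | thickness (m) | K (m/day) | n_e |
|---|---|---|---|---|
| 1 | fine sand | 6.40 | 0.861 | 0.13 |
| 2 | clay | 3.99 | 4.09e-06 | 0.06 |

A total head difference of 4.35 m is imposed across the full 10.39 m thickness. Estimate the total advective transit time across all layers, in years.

658

With flow normal to the layers, continuity requires the same specific discharge q through every layer.
Σ(b_i/K_i) = 6.40/0.861 + 3.99/4.09e-06 = 9.756e+05 d.
q = Δh / Σ(b_i/K_i) = 4.35 / 9.756e+05 = 4.459e-06 m/day.
In each layer the seepage velocity is v_i = q/n_i, so the layer transit time is t_i = b_i·n_i / q:
  layer 1 (fine sand): t_1 = 6.40 × 0.13 / 4.459e-06 = 1.866e+05 d
  layer 2 (clay): t_2 = 3.99 × 0.06 / 4.459e-06 = 53689 d
Total t = Σ t_i = 2.403e+05 days = 657.8 years.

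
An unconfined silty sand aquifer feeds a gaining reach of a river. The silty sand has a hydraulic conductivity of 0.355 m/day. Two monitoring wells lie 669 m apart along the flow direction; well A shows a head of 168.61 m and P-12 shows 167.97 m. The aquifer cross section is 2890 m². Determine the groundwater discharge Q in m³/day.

0.981

Hydraulic gradient i = (168.61 − 167.97) / 669 = 0.64 / 669 = 0.0009567.
Darcy's law: Q = K · A · i = 0.3550 × 2890 × 0.0009567 = 0.9815 m³/day.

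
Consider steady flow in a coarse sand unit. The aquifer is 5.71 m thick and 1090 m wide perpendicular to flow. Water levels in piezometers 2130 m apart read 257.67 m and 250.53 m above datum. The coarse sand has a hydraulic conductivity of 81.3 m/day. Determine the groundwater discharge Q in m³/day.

1700

Cross-sectional area A = 1090 × 5.71 = 6224 m².
Hydraulic gradient i = (257.67 − 250.53) / 2130 = 7.14 / 2130 = 0.003352.
Darcy's law: Q = K · A · i = 81.30 × 6224 × 0.003352 = 1696 m³/day.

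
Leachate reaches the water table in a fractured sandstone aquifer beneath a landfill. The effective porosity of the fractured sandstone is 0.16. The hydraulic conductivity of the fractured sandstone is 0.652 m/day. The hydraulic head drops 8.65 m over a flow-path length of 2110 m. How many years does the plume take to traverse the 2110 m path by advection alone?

Hydraulic gradient i = Δh / L = 8.65 / 2110 = 0.004100.
Darcy flux q = K · i = 0.6520 × 0.004100 = 0.002673 m/day.
Seepage velocity v = q / n_e = 0.002673 / 0.16 = 0.01671 m/day.
Travel time t = L / v = 2110 / 0.01671 = 1.263e+05 days = 345.8 years.

346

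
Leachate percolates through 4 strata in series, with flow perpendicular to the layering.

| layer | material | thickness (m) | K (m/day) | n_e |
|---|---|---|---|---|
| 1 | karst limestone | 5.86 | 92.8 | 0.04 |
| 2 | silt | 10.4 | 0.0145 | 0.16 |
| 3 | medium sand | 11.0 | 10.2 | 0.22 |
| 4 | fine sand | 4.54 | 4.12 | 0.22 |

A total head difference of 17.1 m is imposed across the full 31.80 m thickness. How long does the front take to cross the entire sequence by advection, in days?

224

With flow normal to the layers, continuity requires the same specific discharge q through every layer.
Σ(b_i/K_i) = 5.86/92.8 + 10.4/0.0145 + 11.0/10.2 + 4.54/4.12 = 719.5 d.
q = Δh / Σ(b_i/K_i) = 17.1 / 719.5 = 0.02377 m/day.
In each layer the seepage velocity is v_i = q/n_i, so the layer transit time is t_i = b_i·n_i / q:
  layer 1 (karst limestone): t_1 = 5.86 × 0.04 / 0.02377 = 9.862 d
  layer 2 (silt): t_2 = 10.4 × 0.16 / 0.02377 = 70.01 d
  layer 3 (medium sand): t_3 = 11.0 × 0.22 / 0.02377 = 101.8 d
  layer 4 (fine sand): t_4 = 4.54 × 0.22 / 0.02377 = 42.02 d
Total t = Σ t_i = 223.7 days.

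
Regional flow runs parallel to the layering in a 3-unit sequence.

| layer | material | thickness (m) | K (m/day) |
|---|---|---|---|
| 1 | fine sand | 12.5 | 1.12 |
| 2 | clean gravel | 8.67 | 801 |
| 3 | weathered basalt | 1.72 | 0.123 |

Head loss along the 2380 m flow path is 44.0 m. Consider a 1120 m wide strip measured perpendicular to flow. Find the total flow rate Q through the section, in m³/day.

144000

Flow is parallel to layering, so each bed carries its own Darcy discharge and the transmissivities add.
Σ(K_i·b_i) = 1.12×12.5 + 801×8.67 + 0.123×1.72 = 6959 m²/day.
Hydraulic gradient i = Δh / L = 44.0 / 2380 = 0.01849.
Q = Σ(K_i·b_i) · W · i = 6959 × 1120 × 0.01849 = 1.441e+05 m³/day.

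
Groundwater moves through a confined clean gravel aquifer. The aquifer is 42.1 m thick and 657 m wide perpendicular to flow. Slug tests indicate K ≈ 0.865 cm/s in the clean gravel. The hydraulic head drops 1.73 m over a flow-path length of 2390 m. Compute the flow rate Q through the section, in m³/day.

15000

Convert K: 0.865 cm/s × 864 = 747.4 m/day.
Cross-sectional area A = 657 × 42.1 = 27660 m².
Hydraulic gradient i = Δh / L = 1.73 / 2390 = 0.0007238.
Darcy's law: Q = K · A · i = 747.4 × 27660 × 0.0007238 = 14963 m³/day.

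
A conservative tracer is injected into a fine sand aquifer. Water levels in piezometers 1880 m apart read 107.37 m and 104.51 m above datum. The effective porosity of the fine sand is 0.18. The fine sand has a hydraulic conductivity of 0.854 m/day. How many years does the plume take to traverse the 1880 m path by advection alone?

Hydraulic gradient i = (107.37 − 104.51) / 1880 = 2.86 / 1880 = 0.001521.
Darcy flux q = K · i = 0.8540 × 0.001521 = 0.001299 m/day.
Seepage velocity v = q / n_e = 0.001299 / 0.18 = 0.007218 m/day.
Travel time t = L / v = 1880 / 0.007218 = 2.605e+05 days = 713.1 years.

713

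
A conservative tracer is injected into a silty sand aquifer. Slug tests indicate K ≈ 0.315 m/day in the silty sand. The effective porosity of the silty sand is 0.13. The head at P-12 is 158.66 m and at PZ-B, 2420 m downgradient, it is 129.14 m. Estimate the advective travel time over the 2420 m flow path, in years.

Hydraulic gradient i = (158.66 − 129.14) / 2420 = 29.52 / 2420 = 0.01220.
Darcy flux q = K · i = 0.3150 × 0.01220 = 0.003842 m/day.
Seepage velocity v = q / n_e = 0.003842 / 0.13 = 0.02956 m/day.
Travel time t = L / v = 2420 / 0.02956 = 81874 days = 224.2 years.

224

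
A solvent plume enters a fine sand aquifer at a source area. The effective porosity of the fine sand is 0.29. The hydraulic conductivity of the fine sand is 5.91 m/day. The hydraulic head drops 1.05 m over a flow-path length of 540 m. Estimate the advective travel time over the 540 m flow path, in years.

37.3

Hydraulic gradient i = Δh / L = 1.05 / 540 = 0.001944.
Darcy flux q = K · i = 5.910 × 0.001944 = 0.01149 m/day.
Seepage velocity v = q / n_e = 0.01149 / 0.29 = 0.03963 m/day.
Travel time t = L / v = 540 / 0.03963 = 13627 days = 37.31 years.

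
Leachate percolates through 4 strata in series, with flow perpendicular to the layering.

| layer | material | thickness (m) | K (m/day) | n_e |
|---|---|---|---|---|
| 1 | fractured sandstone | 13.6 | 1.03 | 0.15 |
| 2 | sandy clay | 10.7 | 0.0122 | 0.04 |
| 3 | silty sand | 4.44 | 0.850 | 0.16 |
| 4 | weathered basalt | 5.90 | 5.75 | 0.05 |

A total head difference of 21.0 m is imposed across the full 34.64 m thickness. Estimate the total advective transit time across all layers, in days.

With flow normal to the layers, continuity requires the same specific discharge q through every layer.
Σ(b_i/K_i) = 13.6/1.03 + 10.7/0.0122 + 4.44/0.850 + 5.90/5.75 = 896.5 d.
q = Δh / Σ(b_i/K_i) = 21.0 / 896.5 = 0.02342 m/day.
In each layer the seepage velocity is v_i = q/n_i, so the layer transit time is t_i = b_i·n_i / q:
  layer 1 (fractured sandstone): t_1 = 13.6 × 0.15 / 0.02342 = 87.09 d
  layer 2 (sandy clay): t_2 = 10.7 × 0.04 / 0.02342 = 18.27 d
  layer 3 (silty sand): t_3 = 4.44 × 0.16 / 0.02342 = 30.33 d
  layer 4 (weathered basalt): t_4 = 5.90 × 0.05 / 0.02342 = 12.59 d
Total t = Σ t_i = 148.3 days.

148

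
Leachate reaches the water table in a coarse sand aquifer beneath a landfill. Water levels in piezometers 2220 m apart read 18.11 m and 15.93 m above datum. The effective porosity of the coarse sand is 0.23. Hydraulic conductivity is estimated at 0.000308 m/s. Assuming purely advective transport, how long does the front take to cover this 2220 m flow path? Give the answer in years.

Convert K: 0.000308 m/s × 86400 = 26.61 m/day.
Hydraulic gradient i = (18.11 − 15.93) / 2220 = 2.18 / 2220 = 0.0009820.
Darcy flux q = K · i = 26.61 × 0.0009820 = 0.02613 m/day.
Seepage velocity v = q / n_e = 0.02613 / 0.23 = 0.1136 m/day.
Travel time t = L / v = 2220 / 0.1136 = 19539 days = 53.50 years.

53.5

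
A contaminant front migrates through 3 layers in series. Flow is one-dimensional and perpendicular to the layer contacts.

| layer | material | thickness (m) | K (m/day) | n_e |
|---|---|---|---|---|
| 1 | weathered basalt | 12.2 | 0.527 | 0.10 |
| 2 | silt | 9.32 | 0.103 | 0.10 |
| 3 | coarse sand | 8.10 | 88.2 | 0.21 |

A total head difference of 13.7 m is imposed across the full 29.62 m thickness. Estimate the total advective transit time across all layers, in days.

With flow normal to the layers, continuity requires the same specific discharge q through every layer.
Σ(b_i/K_i) = 12.2/0.527 + 9.32/0.103 + 8.10/88.2 = 113.7 d.
q = Δh / Σ(b_i/K_i) = 13.7 / 113.7 = 0.1205 m/day.
In each layer the seepage velocity is v_i = q/n_i, so the layer transit time is t_i = b_i·n_i / q:
  layer 1 (weathered basalt): t_1 = 12.2 × 0.10 / 0.1205 = 10.13 d
  layer 2 (silt): t_2 = 9.32 × 0.10 / 0.1205 = 7.737 d
  layer 3 (coarse sand): t_3 = 8.10 × 0.21 / 0.1205 = 14.12 d
Total t = Σ t_i = 31.98 days.

32.0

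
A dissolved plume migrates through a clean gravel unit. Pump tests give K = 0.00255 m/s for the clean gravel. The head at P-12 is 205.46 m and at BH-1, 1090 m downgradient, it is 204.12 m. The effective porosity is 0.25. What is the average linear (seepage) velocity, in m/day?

1.08

Convert K: 0.00255 m/s × 86400 = 220.3 m/day.
Hydraulic gradient i = (205.46 − 204.12) / 1090 = 1.34 / 1090 = 0.001229.
Darcy flux q = K · i = 220.3 × 0.001229 = 0.2709 m/day.
Seepage velocity v = q / n_e = 0.2709 / 0.25 = 1.083 m/day.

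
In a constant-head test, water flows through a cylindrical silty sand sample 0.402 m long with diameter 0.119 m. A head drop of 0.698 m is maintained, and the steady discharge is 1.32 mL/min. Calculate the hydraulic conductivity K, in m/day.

Cross-sectional area A = π·(d/2)² = π × (0.119/2)² = 0.01112 m².
Convert discharge: 1.32 mL/min = 2.200e-08 m³/s.
Darcy's law rearranged: K = Q·L / (A·Δh) = 2.200e-08 × 0.402 / (0.01112 × 0.698) = 1.139e-06 m/s = 0.09843 m/day.

0.0984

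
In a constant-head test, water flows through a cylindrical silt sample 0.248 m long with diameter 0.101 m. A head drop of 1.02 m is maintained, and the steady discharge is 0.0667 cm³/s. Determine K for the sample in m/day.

Cross-sectional area A = π·(d/2)² = π × (0.101/2)² = 0.008012 m².
Convert discharge: 0.0667 cm³/s = 6.670e-08 m³/s.
Darcy's law rearranged: K = Q·L / (A·Δh) = 6.670e-08 × 0.248 / (0.008012 × 1.02) = 2.024e-06 m/s = 0.1749 m/day.

0.175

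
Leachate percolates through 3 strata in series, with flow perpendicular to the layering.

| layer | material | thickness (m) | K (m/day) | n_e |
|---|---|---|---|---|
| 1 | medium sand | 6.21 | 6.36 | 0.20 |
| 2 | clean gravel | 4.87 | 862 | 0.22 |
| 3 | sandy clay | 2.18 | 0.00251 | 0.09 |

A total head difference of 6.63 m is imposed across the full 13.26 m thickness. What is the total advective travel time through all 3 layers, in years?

With flow normal to the layers, continuity requires the same specific discharge q through every layer.
Σ(b_i/K_i) = 6.21/6.36 + 4.87/862 + 2.18/0.00251 = 869.5 d.
q = Δh / Σ(b_i/K_i) = 6.63 / 869.5 = 0.007625 m/day.
In each layer the seepage velocity is v_i = q/n_i, so the layer transit time is t_i = b_i·n_i / q:
  layer 1 (medium sand): t_1 = 6.21 × 0.20 / 0.007625 = 162.9 d
  layer 2 (clean gravel): t_2 = 4.87 × 0.22 / 0.007625 = 140.5 d
  layer 3 (sandy clay): t_3 = 2.18 × 0.09 / 0.007625 = 25.73 d
Total t = Σ t_i = 329.1 days = 0.9011 years.

0.901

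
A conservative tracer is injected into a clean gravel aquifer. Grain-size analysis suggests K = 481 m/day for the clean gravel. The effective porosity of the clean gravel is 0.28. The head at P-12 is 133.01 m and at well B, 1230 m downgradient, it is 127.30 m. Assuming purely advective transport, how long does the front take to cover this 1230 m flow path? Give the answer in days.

154

Hydraulic gradient i = (133.01 − 127.30) / 1230 = 5.71 / 1230 = 0.004642.
Darcy flux q = K · i = 481.0 × 0.004642 = 2.233 m/day.
Seepage velocity v = q / n_e = 2.233 / 0.28 = 7.975 m/day.
Travel time t = L / v = 1230 / 7.975 = 154.2 days.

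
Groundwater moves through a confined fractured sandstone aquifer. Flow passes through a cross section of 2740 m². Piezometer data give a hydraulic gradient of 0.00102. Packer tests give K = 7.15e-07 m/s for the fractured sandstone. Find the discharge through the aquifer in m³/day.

Convert K: 7.15e-07 m/s × 86400 = 0.06178 m/day.
Hydraulic gradient i = 0.00102.
Darcy's law: Q = K · A · i = 0.06178 × 2740 × 0.001020 = 0.1727 m³/day.

0.173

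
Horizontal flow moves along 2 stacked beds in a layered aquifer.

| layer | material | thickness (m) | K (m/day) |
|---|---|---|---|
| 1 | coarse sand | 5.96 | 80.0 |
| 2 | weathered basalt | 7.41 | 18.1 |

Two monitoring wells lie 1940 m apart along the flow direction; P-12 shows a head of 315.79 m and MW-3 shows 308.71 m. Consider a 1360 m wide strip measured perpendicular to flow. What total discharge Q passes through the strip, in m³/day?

3030

Flow is parallel to layering, so each bed carries its own Darcy discharge and the transmissivities add.
Σ(K_i·b_i) = 80.0×5.96 + 18.1×7.41 = 610.9 m²/day.
Hydraulic gradient i = (315.79 − 308.71) / 1940 = 7.08 / 1940 = 0.003649.
Q = Σ(K_i·b_i) · W · i = 610.9 × 1360 × 0.003649 = 3032 m³/day.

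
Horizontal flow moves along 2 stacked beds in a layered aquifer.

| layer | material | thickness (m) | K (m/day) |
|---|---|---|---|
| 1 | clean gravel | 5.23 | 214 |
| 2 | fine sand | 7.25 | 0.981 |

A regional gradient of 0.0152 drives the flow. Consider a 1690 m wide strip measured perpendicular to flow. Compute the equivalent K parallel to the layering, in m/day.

90.3

Flow is parallel to layering, so each bed carries its own Darcy discharge and the transmissivities add.
Σ(K_i·b_i) = 214×5.23 + 0.981×7.25 = 1126 m²/day.
Total thickness b = 12.48 m, so K_eq = Σ(K_i·b_i)/b = 90.25 m/day.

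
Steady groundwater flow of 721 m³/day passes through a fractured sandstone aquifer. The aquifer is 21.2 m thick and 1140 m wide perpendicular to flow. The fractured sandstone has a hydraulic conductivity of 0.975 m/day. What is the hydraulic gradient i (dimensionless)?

0.0306

Cross-sectional area A = 1140 × 21.2 = 24168 m².
From Q = K·A·i, i = Q / (K·A) = 721 / (0.9750 × 24168) = 0.03060.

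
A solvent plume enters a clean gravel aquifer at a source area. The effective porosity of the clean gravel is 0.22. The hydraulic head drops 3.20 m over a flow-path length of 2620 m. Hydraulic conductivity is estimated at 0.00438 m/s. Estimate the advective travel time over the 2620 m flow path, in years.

Convert K: 0.00438 m/s × 86400 = 378.4 m/day.
Hydraulic gradient i = Δh / L = 3.20 / 2620 = 0.001221.
Darcy flux q = K · i = 378.4 × 0.001221 = 0.4622 m/day.
Seepage velocity v = q / n_e = 0.4622 / 0.22 = 2.101 m/day.
Travel time t = L / v = 2620 / 2.101 = 1247 days = 3.414 years.

3.41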